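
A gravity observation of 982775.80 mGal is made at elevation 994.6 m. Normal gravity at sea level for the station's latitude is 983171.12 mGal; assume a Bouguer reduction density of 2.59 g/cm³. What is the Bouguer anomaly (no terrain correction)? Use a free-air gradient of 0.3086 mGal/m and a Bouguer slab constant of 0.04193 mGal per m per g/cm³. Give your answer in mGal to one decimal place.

Free-air correction = 0.3086 × 994.6 = 306.93 mGal
Free-air anomaly = 982775.80 − 983171.12 + (306.93) = -88.39 mGal
Bouguer slab correction = 0.04193 × 2.59 × 994.6 = 108.01 mGal
Simple Bouguer anomaly = -88.39 − (108.01) = -196.40 mGal

-196.4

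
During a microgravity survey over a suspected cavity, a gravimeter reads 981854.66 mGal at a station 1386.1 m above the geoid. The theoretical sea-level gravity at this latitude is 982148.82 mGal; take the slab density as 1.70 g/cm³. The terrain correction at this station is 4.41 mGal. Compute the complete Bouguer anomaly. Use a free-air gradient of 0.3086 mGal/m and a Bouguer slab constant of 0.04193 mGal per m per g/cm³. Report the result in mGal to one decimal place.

Free-air correction = 0.3086 × 1386.1 = 427.75 mGal
Free-air anomaly = 981854.66 − 982148.82 + (427.75) = 133.59 mGal
Bouguer slab correction = 0.04193 × 1.70 × 1386.1 = 98.80 mGal
Simple Bouguer anomaly = 133.59 − (98.80) = 34.79 mGal
Complete Bouguer anomaly = 34.79 + 4.41 = 39.20 mGal

39.2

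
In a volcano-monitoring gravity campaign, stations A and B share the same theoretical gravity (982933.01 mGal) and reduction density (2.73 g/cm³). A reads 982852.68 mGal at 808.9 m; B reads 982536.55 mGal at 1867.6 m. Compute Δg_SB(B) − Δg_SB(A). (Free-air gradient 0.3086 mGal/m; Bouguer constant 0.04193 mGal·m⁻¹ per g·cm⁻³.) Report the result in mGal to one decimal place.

Δg_SB(A) = 982852.68 − 982933.01 + 0.3086×808.9 − 0.04193×2.73×808.9 = 76.70 mGal
Δg_SB(B) = 982536.55 − 982933.01 + 0.3086×1867.6 − 0.04193×2.73×1867.6 = -33.90 mGal
Difference = -33.90 − (76.70) = -110.60 mGal

-110.6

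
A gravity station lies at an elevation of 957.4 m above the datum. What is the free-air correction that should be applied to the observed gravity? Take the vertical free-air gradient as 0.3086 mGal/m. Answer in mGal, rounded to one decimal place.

295.5

Free-air correction = 0.3086 × 957.4 = 295.5 mGal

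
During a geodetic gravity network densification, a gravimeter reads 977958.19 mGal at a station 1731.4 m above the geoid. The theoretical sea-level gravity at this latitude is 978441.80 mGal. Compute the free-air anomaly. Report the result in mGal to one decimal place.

Free-air correction = 0.3086 × 1731.4 = 534.31 mGal
Free-air anomaly = 977958.19 − 978441.80 + (534.31) = 50.70 mGal

50.7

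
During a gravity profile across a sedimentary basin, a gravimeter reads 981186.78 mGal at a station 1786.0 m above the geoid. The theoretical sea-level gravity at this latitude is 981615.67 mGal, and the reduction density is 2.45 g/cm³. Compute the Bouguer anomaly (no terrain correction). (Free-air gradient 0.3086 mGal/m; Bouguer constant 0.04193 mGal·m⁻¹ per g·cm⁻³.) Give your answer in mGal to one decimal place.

-61.2

Free-air correction = 0.3086 × 1786.0 = 551.16 mGal
Free-air anomaly = 981186.78 − 981615.67 + (551.16) = 122.27 mGal
Bouguer slab correction = 0.04193 × 2.45 × 1786.0 = 183.47 mGal
Simple Bouguer anomaly = 122.27 − (183.47) = -61.20 mGal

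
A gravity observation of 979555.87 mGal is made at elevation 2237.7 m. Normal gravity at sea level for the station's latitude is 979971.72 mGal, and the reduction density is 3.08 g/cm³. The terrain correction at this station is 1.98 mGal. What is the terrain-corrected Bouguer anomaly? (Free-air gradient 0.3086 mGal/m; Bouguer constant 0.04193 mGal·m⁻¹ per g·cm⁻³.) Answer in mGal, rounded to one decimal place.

-12.3

Free-air correction = 0.3086 × 2237.7 = 690.55 mGal
Free-air anomaly = 979555.87 − 979971.72 + (690.55) = 274.70 mGal
Bouguer slab correction = 0.04193 × 3.08 × 2237.7 = 288.99 mGal
Simple Bouguer anomaly = 274.70 − (288.99) = -14.29 mGal
Complete Bouguer anomaly = -14.29 + 1.98 = -12.31 mGal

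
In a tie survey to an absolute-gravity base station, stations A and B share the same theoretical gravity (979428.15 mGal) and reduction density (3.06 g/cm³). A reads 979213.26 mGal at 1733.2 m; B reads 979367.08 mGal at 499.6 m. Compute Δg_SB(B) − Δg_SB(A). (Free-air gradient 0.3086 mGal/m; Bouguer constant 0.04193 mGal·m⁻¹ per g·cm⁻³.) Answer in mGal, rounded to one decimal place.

Δg_SB(A) = 979213.26 − 979428.15 + 0.3086×1733.2 − 0.04193×3.06×1733.2 = 97.60 mGal
Δg_SB(B) = 979367.08 − 979428.15 + 0.3086×499.6 − 0.04193×3.06×499.6 = 29.00 mGal
Difference = 29.00 − (97.60) = -68.60 mGal

-68.6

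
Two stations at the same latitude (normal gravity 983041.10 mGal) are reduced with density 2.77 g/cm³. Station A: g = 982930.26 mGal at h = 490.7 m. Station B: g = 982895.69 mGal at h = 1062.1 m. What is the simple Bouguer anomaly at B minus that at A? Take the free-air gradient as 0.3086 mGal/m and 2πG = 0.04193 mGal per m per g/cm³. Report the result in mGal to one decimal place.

Δg_SB(A) = 982930.26 − 983041.10 + 0.3086×490.7 − 0.04193×2.77×490.7 = -16.40 mGal
Δg_SB(B) = 982895.69 − 983041.10 + 0.3086×1062.1 − 0.04193×2.77×1062.1 = 59.00 mGal
Difference = 59.00 − (-16.40) = 75.40 mGal

75.4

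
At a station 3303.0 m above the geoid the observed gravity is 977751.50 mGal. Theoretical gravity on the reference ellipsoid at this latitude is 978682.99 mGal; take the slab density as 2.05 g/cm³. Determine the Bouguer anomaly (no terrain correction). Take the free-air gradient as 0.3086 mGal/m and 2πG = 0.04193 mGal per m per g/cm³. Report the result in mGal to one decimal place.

-196.1

Free-air correction = 0.3086 × 3303.0 = 1019.31 mGal
Free-air anomaly = 977751.50 − 978682.99 + (1019.31) = 87.82 mGal
Bouguer slab correction = 0.04193 × 2.05 × 3303.0 = 283.91 mGal
Simple Bouguer anomaly = 87.82 − (283.91) = -196.09 mGal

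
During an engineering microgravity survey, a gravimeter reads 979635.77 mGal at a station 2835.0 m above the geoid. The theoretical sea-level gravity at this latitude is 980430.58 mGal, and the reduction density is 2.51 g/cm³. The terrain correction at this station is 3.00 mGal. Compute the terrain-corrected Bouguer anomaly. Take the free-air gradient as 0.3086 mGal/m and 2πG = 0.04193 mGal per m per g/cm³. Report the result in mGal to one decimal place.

-215.3

Free-air correction = 0.3086 × 2835.0 = 874.88 mGal
Free-air anomaly = 979635.77 − 980430.58 + (874.88) = 80.07 mGal
Bouguer slab correction = 0.04193 × 2.51 × 2835.0 = 298.37 mGal
Simple Bouguer anomaly = 80.07 − (298.37) = -218.30 mGal
Complete Bouguer anomaly = -218.30 + 3.00 = -215.30 mGal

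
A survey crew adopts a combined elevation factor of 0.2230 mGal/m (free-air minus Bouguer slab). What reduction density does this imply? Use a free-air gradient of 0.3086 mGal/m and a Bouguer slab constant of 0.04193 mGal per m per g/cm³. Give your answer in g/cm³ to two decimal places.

2.04

0.2230 = 0.3086 − 0.04193 × ρ
ρ = (0.3086 − 0.2230) / 0.04193 = 2.04 g/cm³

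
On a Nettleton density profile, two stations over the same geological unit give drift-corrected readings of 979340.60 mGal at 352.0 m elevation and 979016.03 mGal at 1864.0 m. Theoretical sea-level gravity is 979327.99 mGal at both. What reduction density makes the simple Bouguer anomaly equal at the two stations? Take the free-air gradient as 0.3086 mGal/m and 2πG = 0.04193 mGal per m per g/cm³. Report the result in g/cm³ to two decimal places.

2.24

Δg_obs = 979016.03 − 979340.60 = -324.57 mGal over Δh = 1864.0 − 352.0 = 1512.0 m
Equal Bouguer anomalies ⇒ Δg_obs + (0.3086 − 0.04193ρ)·Δh = 0
0.3086 − 0.04193ρ = −Δg_obs/Δh = 0.21466
ρ = (0.3086 − 0.21466) / 0.04193 = 2.24 g/cm³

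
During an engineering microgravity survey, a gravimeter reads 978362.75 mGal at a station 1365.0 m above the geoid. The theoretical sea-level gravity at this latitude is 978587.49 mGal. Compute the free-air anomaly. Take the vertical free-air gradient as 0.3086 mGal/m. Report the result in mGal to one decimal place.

196.5

Free-air correction = 0.3086 × 1365.0 = 421.24 mGal
Free-air anomaly = 978362.75 − 978587.49 + (421.24) = 196.50 mGal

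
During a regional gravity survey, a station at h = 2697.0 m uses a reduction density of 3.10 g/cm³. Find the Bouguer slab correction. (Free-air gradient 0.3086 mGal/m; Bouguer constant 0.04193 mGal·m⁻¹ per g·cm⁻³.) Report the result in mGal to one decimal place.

Bouguer slab correction = 0.04193 × 3.10 × 2697.0 = 350.6 mGal

350.6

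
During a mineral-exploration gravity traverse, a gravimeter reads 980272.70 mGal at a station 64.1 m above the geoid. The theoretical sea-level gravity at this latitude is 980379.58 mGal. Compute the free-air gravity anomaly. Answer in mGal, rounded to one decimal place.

-87.1

Free-air correction = 0.3086 × 64.1 = 19.78 mGal
Free-air anomaly = 980272.70 − 980379.58 + (19.78) = -87.10 mGal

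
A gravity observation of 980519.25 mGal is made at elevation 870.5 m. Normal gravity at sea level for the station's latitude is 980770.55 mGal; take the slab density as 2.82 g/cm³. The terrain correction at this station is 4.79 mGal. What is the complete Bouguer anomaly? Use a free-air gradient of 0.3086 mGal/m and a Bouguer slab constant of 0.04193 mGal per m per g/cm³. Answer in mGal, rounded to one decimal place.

Free-air correction = 0.3086 × 870.5 = 268.64 mGal
Free-air anomaly = 980519.25 − 980770.55 + (268.64) = 17.34 mGal
Bouguer slab correction = 0.04193 × 2.82 × 870.5 = 102.93 mGal
Simple Bouguer anomaly = 17.34 − (102.93) = -85.59 mGal
Complete Bouguer anomaly = -85.59 + 4.79 = -80.80 mGal

-80.8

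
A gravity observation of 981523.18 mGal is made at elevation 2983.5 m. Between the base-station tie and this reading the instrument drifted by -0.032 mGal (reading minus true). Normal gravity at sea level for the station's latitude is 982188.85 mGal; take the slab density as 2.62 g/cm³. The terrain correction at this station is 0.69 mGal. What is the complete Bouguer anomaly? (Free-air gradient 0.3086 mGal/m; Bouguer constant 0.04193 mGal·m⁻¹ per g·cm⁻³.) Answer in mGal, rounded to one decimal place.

-72.0

Drift-corrected reading = 981523.18 − (-0.032) = 981523.212 mGal
Free-air correction = 0.3086 × 2983.5 = 920.71 mGal
Free-air anomaly = 981523.212 − 982188.85 + (920.71) = 255.072 mGal
Bouguer slab correction = 0.04193 × 2.62 × 2983.5 = 327.76 mGal
Simple Bouguer anomaly = 255.072 − (327.76) = -72.688 mGal
Complete Bouguer anomaly = -72.688 + 0.69 = -71.998 mGal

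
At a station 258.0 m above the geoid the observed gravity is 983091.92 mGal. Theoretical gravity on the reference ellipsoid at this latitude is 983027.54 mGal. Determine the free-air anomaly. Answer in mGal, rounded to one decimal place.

144.0

Free-air correction = 0.3086 × 258.0 = 79.62 mGal
Free-air anomaly = 983091.92 − 983027.54 + (79.62) = 144.00 mGal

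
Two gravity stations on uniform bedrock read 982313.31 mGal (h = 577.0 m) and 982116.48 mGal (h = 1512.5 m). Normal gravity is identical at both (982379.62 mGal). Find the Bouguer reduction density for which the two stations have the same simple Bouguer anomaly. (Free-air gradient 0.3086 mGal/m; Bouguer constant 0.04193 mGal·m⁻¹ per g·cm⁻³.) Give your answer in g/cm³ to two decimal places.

2.34

Δg_obs = 982116.48 − 982313.31 = -196.83 mGal over Δh = 1512.5 − 577.0 = 935.5 m
Equal Bouguer anomalies ⇒ Δg_obs + (0.3086 − 0.04193ρ)·Δh = 0
0.3086 − 0.04193ρ = −Δg_obs/Δh = 0.21040
ρ = (0.3086 − 0.21040) / 0.04193 = 2.34 g/cm³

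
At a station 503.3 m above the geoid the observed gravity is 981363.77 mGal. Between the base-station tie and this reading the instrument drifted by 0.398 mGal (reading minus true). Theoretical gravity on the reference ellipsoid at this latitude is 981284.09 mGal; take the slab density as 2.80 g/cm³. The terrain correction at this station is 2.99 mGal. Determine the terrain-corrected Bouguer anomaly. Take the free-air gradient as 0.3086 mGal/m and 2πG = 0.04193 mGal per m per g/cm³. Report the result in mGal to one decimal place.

178.5

Drift-corrected reading = 981363.77 − (0.398) = 981363.372 mGal
Free-air correction = 0.3086 × 503.3 = 155.32 mGal
Free-air anomaly = 981363.372 − 981284.09 + (155.32) = 234.602 mGal
Bouguer slab correction = 0.04193 × 2.80 × 503.3 = 59.09 mGal
Simple Bouguer anomaly = 234.602 − (59.09) = 175.512 mGal
Complete Bouguer anomaly = 175.512 + 2.99 = 178.502 mGal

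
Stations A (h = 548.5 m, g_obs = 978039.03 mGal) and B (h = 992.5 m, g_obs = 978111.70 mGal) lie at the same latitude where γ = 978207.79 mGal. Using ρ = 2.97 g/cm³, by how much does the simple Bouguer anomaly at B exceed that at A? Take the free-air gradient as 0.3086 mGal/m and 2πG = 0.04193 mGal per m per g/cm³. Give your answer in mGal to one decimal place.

154.4

Δg_SB(A) = 978039.03 − 978207.79 + 0.3086×548.5 − 0.04193×2.97×548.5 = -67.80 mGal
Δg_SB(B) = 978111.70 − 978207.79 + 0.3086×992.5 − 0.04193×2.97×992.5 = 86.60 mGal
Difference = 86.60 − (-67.80) = 154.40 mGal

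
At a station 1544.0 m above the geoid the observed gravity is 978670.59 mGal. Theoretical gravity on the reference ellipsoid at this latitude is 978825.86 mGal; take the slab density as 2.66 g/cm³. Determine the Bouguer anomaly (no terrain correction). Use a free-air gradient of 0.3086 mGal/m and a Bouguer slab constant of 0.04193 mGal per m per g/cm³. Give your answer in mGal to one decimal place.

149.0

Free-air correction = 0.3086 × 1544.0 = 476.48 mGal
Free-air anomaly = 978670.59 − 978825.86 + (476.48) = 321.21 mGal
Bouguer slab correction = 0.04193 × 2.66 × 1544.0 = 172.21 mGal
Simple Bouguer anomaly = 321.21 − (172.21) = 149.00 mGal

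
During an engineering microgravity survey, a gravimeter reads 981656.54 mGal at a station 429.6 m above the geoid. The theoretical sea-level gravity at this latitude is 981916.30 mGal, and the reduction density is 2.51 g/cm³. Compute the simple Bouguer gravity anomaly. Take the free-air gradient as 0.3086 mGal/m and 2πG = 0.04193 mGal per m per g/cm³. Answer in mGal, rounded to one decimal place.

-172.4

Free-air correction = 0.3086 × 429.6 = 132.57 mGal
Free-air anomaly = 981656.54 − 981916.30 + (132.57) = -127.19 mGal
Bouguer slab correction = 0.04193 × 2.51 × 429.6 = 45.21 mGal
Simple Bouguer anomaly = -127.19 − (45.21) = -172.40 mGal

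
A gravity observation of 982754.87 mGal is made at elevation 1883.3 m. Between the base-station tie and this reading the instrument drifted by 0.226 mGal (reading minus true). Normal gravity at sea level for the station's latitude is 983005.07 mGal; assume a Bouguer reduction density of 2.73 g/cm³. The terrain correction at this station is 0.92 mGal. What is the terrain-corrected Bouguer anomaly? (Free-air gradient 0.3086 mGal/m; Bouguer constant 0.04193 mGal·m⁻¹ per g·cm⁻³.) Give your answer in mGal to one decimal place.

116.1

Drift-corrected reading = 982754.87 − (0.226) = 982754.644 mGal
Free-air correction = 0.3086 × 1883.3 = 581.19 mGal
Free-air anomaly = 982754.644 − 983005.07 + (581.19) = 330.764 mGal
Bouguer slab correction = 0.04193 × 2.73 × 1883.3 = 215.58 mGal
Simple Bouguer anomaly = 330.764 − (215.58) = 115.184 mGal
Complete Bouguer anomaly = 115.184 + 0.92 = 116.104 mGal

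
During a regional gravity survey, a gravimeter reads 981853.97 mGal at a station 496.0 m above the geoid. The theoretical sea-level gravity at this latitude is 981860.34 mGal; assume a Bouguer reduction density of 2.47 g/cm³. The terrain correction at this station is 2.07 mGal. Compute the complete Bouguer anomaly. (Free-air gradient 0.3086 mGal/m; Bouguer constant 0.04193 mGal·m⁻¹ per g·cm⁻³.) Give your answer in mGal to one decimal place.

97.4

Free-air correction = 0.3086 × 496.0 = 153.07 mGal
Free-air anomaly = 981853.97 − 981860.34 + (153.07) = 146.70 mGal
Bouguer slab correction = 0.04193 × 2.47 × 496.0 = 51.37 mGal
Simple Bouguer anomaly = 146.70 − (51.37) = 95.33 mGal
Complete Bouguer anomaly = 95.33 + 2.07 = 97.40 mGal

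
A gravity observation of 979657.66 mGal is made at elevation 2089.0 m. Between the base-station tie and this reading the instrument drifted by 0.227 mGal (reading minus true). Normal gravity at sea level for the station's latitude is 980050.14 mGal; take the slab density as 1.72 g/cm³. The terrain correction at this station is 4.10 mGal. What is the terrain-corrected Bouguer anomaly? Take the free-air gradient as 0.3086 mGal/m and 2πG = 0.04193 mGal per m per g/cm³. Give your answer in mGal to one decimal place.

105.4

Drift-corrected reading = 979657.66 − (0.227) = 979657.433 mGal
Free-air correction = 0.3086 × 2089.0 = 644.67 mGal
Free-air anomaly = 979657.433 − 980050.14 + (644.67) = 251.963 mGal
Bouguer slab correction = 0.04193 × 1.72 × 2089.0 = 150.66 mGal
Simple Bouguer anomaly = 251.963 − (150.66) = 101.303 mGal
Complete Bouguer anomaly = 101.303 + 4.10 = 105.403 mGal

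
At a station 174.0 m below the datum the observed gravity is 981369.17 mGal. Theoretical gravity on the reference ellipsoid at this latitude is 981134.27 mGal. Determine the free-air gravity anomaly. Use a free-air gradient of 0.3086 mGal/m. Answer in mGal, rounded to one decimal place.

Free-air correction = 0.3086 × -174.0 = -53.70 mGal
Free-air anomaly = 981369.17 − 981134.27 + (-53.70) = 181.20 mGal

181.2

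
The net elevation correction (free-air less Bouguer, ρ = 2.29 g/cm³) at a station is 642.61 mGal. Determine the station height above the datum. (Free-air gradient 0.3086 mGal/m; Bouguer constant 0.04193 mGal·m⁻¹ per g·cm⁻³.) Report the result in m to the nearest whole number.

3023

Combined gradient = 0.3086 − 0.04193 × 2.29 = 0.2125803 mGal/m
h = 642.61 / 0.2125803 = 3022.90 m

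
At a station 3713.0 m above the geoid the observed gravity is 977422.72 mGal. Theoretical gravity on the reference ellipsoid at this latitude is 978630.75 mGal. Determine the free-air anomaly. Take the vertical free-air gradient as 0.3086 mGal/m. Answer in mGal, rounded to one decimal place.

-62.2

Free-air correction = 0.3086 × 3713.0 = 1145.83 mGal
Free-air anomaly = 977422.72 − 978630.75 + (1145.83) = -62.20 mGal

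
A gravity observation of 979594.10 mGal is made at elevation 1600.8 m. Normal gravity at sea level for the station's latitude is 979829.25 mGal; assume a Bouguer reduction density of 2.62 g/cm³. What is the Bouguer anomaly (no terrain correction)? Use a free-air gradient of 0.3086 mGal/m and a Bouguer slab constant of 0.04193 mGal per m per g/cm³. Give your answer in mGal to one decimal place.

83.0

Free-air correction = 0.3086 × 1600.8 = 494.01 mGal
Free-air anomaly = 979594.10 − 979829.25 + (494.01) = 258.86 mGal
Bouguer slab correction = 0.04193 × 2.62 × 1600.8 = 175.86 mGal
Simple Bouguer anomaly = 258.86 − (175.86) = 83.00 mGal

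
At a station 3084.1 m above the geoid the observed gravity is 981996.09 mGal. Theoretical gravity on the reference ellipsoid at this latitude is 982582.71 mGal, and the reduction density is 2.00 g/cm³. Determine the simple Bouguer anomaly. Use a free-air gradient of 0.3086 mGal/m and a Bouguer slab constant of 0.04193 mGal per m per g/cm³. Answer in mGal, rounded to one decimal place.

106.5

Free-air correction = 0.3086 × 3084.1 = 951.75 mGal
Free-air anomaly = 981996.09 − 982582.71 + (951.75) = 365.13 mGal
Bouguer slab correction = 0.04193 × 2.00 × 3084.1 = 258.63 mGal
Simple Bouguer anomaly = 365.13 − (258.63) = 106.50 mGal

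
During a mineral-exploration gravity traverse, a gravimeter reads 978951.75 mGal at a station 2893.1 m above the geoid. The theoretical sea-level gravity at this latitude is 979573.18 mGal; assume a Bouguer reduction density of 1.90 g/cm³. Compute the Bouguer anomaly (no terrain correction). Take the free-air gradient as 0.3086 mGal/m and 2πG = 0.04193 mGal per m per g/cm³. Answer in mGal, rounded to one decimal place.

Free-air correction = 0.3086 × 2893.1 = 892.81 mGal
Free-air anomaly = 978951.75 − 979573.18 + (892.81) = 271.38 mGal
Bouguer slab correction = 0.04193 × 1.90 × 2893.1 = 230.48 mGal
Simple Bouguer anomaly = 271.38 − (230.48) = 40.90 mGal

40.9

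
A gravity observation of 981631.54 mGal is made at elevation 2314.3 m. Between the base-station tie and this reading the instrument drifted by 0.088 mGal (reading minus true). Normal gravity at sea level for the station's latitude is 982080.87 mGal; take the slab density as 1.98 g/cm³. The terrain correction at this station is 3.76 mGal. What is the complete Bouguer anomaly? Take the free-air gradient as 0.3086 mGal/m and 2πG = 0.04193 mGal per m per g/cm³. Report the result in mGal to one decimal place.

76.4

Drift-corrected reading = 981631.54 − (0.088) = 981631.452 mGal
Free-air correction = 0.3086 × 2314.3 = 714.19 mGal
Free-air anomaly = 981631.452 − 982080.87 + (714.19) = 264.772 mGal
Bouguer slab correction = 0.04193 × 1.98 × 2314.3 = 192.14 mGal
Simple Bouguer anomaly = 264.772 − (192.14) = 72.632 mGal
Complete Bouguer anomaly = 72.632 + 3.76 = 76.392 mGal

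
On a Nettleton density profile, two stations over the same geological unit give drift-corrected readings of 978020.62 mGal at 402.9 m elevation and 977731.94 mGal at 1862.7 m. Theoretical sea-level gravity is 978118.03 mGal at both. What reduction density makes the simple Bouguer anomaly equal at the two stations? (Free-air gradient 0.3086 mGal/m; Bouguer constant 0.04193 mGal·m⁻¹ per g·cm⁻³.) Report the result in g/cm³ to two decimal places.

Δg_obs = 977731.94 − 978020.62 = -288.68 mGal over Δh = 1862.7 − 402.9 = 1459.8 m
Equal Bouguer anomalies ⇒ Δg_obs + (0.3086 − 0.04193ρ)·Δh = 0
0.3086 − 0.04193ρ = −Δg_obs/Δh = 0.19775
ρ = (0.3086 − 0.19775) / 0.04193 = 2.64 g/cm³

2.64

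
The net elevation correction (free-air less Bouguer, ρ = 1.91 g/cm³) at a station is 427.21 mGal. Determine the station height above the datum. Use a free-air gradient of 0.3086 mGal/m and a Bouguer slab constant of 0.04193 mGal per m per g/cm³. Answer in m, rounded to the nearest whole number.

1870

Combined gradient = 0.3086 − 0.04193 × 1.91 = 0.2285137 mGal/m
h = 427.21 / 0.2285137 = 1869.52 m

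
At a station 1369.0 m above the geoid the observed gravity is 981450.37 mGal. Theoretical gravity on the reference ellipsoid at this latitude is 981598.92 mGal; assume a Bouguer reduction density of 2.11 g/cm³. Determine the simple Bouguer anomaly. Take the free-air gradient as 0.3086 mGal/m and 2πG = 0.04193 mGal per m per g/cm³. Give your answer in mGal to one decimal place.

Free-air correction = 0.3086 × 1369.0 = 422.47 mGal
Free-air anomaly = 981450.37 − 981598.92 + (422.47) = 273.92 mGal
Bouguer slab correction = 0.04193 × 2.11 × 1369.0 = 121.12 mGal
Simple Bouguer anomaly = 273.92 − (121.12) = 152.80 mGal

152.8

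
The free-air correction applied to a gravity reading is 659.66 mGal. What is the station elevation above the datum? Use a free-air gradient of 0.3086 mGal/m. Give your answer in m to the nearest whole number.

2138

h = 659.66 / 0.3086 = 2137.59 m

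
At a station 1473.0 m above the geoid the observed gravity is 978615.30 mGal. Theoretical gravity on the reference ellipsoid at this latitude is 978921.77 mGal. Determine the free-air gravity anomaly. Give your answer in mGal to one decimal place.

Free-air correction = 0.3086 × 1473.0 = 454.57 mGal
Free-air anomaly = 978615.30 − 978921.77 + (454.57) = 148.10 mGal

148.1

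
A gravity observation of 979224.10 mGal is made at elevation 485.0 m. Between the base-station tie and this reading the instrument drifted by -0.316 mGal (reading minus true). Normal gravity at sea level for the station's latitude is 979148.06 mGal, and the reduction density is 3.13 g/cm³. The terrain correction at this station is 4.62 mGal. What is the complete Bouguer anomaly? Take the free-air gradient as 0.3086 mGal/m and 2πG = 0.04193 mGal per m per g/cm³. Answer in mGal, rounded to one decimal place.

167.0

Drift-corrected reading = 979224.10 − (-0.316) = 979224.416 mGal
Free-air correction = 0.3086 × 485.0 = 149.67 mGal
Free-air anomaly = 979224.416 − 979148.06 + (149.67) = 226.026 mGal
Bouguer slab correction = 0.04193 × 3.13 × 485.0 = 63.65 mGal
Simple Bouguer anomaly = 226.026 − (63.65) = 162.376 mGal
Complete Bouguer anomaly = 162.376 + 4.62 = 166.996 mGal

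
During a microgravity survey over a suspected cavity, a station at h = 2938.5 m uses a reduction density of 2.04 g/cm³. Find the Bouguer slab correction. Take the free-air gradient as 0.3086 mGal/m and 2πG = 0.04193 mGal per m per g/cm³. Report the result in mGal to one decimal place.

Bouguer slab correction = 0.04193 × 2.04 × 2938.5 = 251.4 mGal

251.4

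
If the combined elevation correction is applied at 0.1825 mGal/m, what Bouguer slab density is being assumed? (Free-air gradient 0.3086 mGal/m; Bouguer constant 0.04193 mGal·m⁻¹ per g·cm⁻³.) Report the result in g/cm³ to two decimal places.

0.1825 = 0.3086 − 0.04193 × ρ
ρ = (0.3086 − 0.1825) / 0.04193 = 3.01 g/cm³

3.01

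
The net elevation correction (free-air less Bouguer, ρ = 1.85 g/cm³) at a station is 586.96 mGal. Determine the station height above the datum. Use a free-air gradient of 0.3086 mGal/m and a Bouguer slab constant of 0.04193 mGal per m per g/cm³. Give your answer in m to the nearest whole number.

Combined gradient = 0.3086 − 0.04193 × 1.85 = 0.2310295 mGal/m
h = 586.96 / 0.2310295 = 2540.63 m

2541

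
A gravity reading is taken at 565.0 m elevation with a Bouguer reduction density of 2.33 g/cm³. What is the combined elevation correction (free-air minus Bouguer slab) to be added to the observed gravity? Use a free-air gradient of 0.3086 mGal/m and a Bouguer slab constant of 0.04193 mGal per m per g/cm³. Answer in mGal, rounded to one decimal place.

Combined gradient = 0.3086 − 0.04193 × 2.33 = 0.2109031 mGal/m
Combined elevation correction = 0.2109031 × 565.0 = 119.2 mGal

119.2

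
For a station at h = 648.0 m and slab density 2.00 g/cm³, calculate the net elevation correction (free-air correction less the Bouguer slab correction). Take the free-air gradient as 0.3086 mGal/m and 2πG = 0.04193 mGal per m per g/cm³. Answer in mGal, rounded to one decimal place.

Combined gradient = 0.3086 − 0.04193 × 2.00 = 0.2247400 mGal/m
Combined elevation correction = 0.2247400 × 648.0 = 145.6 mGal

145.6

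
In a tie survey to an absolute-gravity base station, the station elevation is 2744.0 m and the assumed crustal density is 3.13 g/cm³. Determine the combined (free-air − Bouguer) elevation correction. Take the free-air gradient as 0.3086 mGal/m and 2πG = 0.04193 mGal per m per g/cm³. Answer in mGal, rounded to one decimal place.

486.7

Combined gradient = 0.3086 − 0.04193 × 3.13 = 0.1773591 mGal/m
Combined elevation correction = 0.1773591 × 2744.0 = 486.7 mGal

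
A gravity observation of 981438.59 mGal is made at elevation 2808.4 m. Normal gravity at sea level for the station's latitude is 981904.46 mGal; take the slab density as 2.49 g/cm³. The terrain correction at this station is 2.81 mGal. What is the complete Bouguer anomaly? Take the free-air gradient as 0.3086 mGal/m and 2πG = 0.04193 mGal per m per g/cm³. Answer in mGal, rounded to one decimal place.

110.4

Free-air correction = 0.3086 × 2808.4 = 866.67 mGal
Free-air anomaly = 981438.59 − 981904.46 + (866.67) = 400.80 mGal
Bouguer slab correction = 0.04193 × 2.49 × 2808.4 = 293.21 mGal
Simple Bouguer anomaly = 400.80 − (293.21) = 107.59 mGal
Complete Bouguer anomaly = 107.59 + 2.81 = 110.40 mGal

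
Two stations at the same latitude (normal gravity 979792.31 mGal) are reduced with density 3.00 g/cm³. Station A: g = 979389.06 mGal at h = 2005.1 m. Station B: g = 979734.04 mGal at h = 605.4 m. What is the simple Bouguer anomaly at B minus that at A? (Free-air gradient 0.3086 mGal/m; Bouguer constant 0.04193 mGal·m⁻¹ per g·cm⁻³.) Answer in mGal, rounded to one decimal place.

Δg_SB(A) = 979389.06 − 979792.31 + 0.3086×2005.1 − 0.04193×3.00×2005.1 = -36.70 mGal
Δg_SB(B) = 979734.04 − 979792.31 + 0.3086×605.4 − 0.04193×3.00×605.4 = 52.40 mGal
Difference = 52.40 − (-36.70) = 89.10 mGal

89.1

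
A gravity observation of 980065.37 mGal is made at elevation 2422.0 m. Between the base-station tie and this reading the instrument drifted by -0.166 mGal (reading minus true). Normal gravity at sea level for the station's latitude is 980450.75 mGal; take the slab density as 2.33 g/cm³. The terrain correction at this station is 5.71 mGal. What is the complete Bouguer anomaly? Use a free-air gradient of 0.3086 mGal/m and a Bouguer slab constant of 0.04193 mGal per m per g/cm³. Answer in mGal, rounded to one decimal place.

131.3

Drift-corrected reading = 980065.37 − (-0.166) = 980065.536 mGal
Free-air correction = 0.3086 × 2422.0 = 747.43 mGal
Free-air anomaly = 980065.536 − 980450.75 + (747.43) = 362.216 mGal
Bouguer slab correction = 0.04193 × 2.33 × 2422.0 = 236.62 mGal
Simple Bouguer anomaly = 362.216 − (236.62) = 125.596 mGal
Complete Bouguer anomaly = 125.596 + 5.71 = 131.306 mGal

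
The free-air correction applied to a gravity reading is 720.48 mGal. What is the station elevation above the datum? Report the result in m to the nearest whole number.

h = 720.48 / 0.3086 = 2334.67 m

2335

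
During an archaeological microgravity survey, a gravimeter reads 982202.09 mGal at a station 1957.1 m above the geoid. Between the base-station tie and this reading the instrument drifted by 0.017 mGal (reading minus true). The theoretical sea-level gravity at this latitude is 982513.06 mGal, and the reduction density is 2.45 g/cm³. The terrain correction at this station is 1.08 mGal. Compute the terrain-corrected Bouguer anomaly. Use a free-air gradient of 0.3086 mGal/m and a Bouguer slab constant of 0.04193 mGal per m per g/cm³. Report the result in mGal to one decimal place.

93.0

Drift-corrected reading = 982202.09 − (0.017) = 982202.073 mGal
Free-air correction = 0.3086 × 1957.1 = 603.96 mGal
Free-air anomaly = 982202.073 − 982513.06 + (603.96) = 292.973 mGal
Bouguer slab correction = 0.04193 × 2.45 × 1957.1 = 201.05 mGal
Simple Bouguer anomaly = 292.973 − (201.05) = 91.923 mGal
Complete Bouguer anomaly = 91.923 + 1.08 = 93.003 mGal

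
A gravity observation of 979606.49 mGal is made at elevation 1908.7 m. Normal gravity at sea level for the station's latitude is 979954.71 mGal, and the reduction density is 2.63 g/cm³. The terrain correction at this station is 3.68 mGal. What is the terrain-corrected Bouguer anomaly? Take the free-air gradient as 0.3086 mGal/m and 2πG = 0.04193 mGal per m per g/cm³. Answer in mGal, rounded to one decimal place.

Free-air correction = 0.3086 × 1908.7 = 589.02 mGal
Free-air anomaly = 979606.49 − 979954.71 + (589.02) = 240.80 mGal
Bouguer slab correction = 0.04193 × 2.63 × 1908.7 = 210.48 mGal
Simple Bouguer anomaly = 240.80 − (210.48) = 30.32 mGal
Complete Bouguer anomaly = 30.32 + 3.68 = 34.00 mGal

34.0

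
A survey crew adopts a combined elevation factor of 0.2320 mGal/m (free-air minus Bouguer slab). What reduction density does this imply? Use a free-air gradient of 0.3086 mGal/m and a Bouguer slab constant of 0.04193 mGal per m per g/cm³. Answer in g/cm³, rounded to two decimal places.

0.2320 = 0.3086 − 0.04193 × ρ
ρ = (0.3086 − 0.2320) / 0.04193 = 1.83 g/cm³

1.83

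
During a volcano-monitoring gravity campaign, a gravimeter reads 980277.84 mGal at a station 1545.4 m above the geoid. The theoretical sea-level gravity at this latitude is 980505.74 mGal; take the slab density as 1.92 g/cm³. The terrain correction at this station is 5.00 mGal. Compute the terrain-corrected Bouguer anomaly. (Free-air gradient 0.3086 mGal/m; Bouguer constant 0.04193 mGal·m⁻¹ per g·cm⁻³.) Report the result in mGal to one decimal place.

129.6

Free-air correction = 0.3086 × 1545.4 = 476.91 mGal
Free-air anomaly = 980277.84 − 980505.74 + (476.91) = 249.01 mGal
Bouguer slab correction = 0.04193 × 1.92 × 1545.4 = 124.41 mGal
Simple Bouguer anomaly = 249.01 − (124.41) = 124.60 mGal
Complete Bouguer anomaly = 124.60 + 5.00 = 129.60 mGal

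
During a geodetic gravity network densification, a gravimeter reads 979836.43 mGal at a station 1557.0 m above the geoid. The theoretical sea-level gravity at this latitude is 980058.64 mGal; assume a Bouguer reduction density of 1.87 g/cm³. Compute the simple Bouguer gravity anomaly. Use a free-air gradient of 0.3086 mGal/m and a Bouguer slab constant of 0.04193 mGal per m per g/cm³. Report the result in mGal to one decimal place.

136.2

Free-air correction = 0.3086 × 1557.0 = 480.49 mGal
Free-air anomaly = 979836.43 − 980058.64 + (480.49) = 258.28 mGal
Bouguer slab correction = 0.04193 × 1.87 × 1557.0 = 122.08 mGal
Simple Bouguer anomaly = 258.28 − (122.08) = 136.20 mGal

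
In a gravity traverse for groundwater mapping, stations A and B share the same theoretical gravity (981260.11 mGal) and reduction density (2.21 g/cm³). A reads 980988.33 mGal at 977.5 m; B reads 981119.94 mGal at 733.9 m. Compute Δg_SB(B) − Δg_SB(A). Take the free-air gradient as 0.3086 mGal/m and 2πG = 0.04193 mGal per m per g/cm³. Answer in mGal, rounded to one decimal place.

Δg_SB(A) = 980988.33 − 981260.11 + 0.3086×977.5 − 0.04193×2.21×977.5 = -60.70 mGal
Δg_SB(B) = 981119.94 − 981260.11 + 0.3086×733.9 − 0.04193×2.21×733.9 = 18.30 mGal
Difference = 18.30 − (-60.70) = 79.00 mGal

79.0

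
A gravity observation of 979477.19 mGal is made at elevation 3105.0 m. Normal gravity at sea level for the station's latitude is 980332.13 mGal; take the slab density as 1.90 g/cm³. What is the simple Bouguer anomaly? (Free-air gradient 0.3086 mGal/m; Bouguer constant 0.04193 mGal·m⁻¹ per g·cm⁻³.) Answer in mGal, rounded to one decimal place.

-144.1

Free-air correction = 0.3086 × 3105.0 = 958.20 mGal
Free-air anomaly = 979477.19 − 980332.13 + (958.20) = 103.26 mGal
Bouguer slab correction = 0.04193 × 1.90 × 3105.0 = 247.37 mGal
Simple Bouguer anomaly = 103.26 − (247.37) = -144.11 mGal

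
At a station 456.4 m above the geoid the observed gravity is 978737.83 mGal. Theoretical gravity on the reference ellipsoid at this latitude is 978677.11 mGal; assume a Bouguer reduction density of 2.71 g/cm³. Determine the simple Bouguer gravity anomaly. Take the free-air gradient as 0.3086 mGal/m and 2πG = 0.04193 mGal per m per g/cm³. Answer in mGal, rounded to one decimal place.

149.7

Free-air correction = 0.3086 × 456.4 = 140.85 mGal
Free-air anomaly = 978737.83 − 978677.11 + (140.85) = 201.57 mGal
Bouguer slab correction = 0.04193 × 2.71 × 456.4 = 51.86 mGal
Simple Bouguer anomaly = 201.57 − (51.86) = 149.71 mGal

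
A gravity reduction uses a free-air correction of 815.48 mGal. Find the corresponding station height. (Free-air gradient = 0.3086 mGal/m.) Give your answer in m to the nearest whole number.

2643

h = 815.48 / 0.3086 = 2642.51 m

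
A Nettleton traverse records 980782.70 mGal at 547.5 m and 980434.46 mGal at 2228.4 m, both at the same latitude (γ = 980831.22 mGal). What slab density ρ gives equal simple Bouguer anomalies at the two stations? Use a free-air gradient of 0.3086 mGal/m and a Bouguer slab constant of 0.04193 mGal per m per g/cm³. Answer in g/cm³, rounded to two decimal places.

Δg_obs = 980434.46 − 980782.70 = -348.24 mGal over Δh = 2228.4 − 547.5 = 1680.9 m
Equal Bouguer anomalies ⇒ Δg_obs + (0.3086 − 0.04193ρ)·Δh = 0
0.3086 − 0.04193ρ = −Δg_obs/Δh = 0.20717
ρ = (0.3086 − 0.20717) / 0.04193 = 2.42 g/cm³

2.42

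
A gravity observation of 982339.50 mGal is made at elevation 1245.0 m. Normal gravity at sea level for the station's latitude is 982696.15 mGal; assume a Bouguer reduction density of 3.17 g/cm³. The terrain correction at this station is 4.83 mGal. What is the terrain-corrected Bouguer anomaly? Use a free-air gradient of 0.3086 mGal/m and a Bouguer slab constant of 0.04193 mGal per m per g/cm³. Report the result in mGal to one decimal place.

-133.1

Free-air correction = 0.3086 × 1245.0 = 384.21 mGal
Free-air anomaly = 982339.50 − 982696.15 + (384.21) = 27.56 mGal
Bouguer slab correction = 0.04193 × 3.17 × 1245.0 = 165.48 mGal
Simple Bouguer anomaly = 27.56 − (165.48) = -137.92 mGal
Complete Bouguer anomaly = -137.92 + 4.83 = -133.09 mGal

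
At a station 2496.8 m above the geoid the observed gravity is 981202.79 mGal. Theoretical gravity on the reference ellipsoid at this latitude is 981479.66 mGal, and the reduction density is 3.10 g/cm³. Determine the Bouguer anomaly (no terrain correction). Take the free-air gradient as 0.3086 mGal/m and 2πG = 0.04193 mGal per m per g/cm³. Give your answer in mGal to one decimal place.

169.1

Free-air correction = 0.3086 × 2496.8 = 770.51 mGal
Free-air anomaly = 981202.79 − 981479.66 + (770.51) = 493.64 mGal
Bouguer slab correction = 0.04193 × 3.10 × 2496.8 = 324.54 mGal
Simple Bouguer anomaly = 493.64 − (324.54) = 169.10 mGal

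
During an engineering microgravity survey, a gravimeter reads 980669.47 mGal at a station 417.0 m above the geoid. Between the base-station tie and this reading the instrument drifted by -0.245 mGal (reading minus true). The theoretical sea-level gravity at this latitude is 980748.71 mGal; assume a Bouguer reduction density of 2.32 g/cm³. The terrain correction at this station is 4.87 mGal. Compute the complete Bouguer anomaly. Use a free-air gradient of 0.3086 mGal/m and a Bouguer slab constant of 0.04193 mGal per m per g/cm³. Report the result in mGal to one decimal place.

Drift-corrected reading = 980669.47 − (-0.245) = 980669.715 mGal
Free-air correction = 0.3086 × 417.0 = 128.69 mGal
Free-air anomaly = 980669.715 − 980748.71 + (128.69) = 49.695 mGal
Bouguer slab correction = 0.04193 × 2.32 × 417.0 = 40.56 mGal
Simple Bouguer anomaly = 49.695 − (40.56) = 9.135 mGal
Complete Bouguer anomaly = 9.135 + 4.87 = 14.005 mGal

14.0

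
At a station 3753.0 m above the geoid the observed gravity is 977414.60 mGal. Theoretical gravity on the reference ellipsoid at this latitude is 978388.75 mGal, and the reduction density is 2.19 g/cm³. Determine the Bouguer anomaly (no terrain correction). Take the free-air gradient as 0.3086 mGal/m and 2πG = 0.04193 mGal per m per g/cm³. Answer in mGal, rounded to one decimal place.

Free-air correction = 0.3086 × 3753.0 = 1158.18 mGal
Free-air anomaly = 977414.60 − 978388.75 + (1158.18) = 184.03 mGal
Bouguer slab correction = 0.04193 × 2.19 × 3753.0 = 344.63 mGal
Simple Bouguer anomaly = 184.03 − (344.63) = -160.60 mGal

-160.6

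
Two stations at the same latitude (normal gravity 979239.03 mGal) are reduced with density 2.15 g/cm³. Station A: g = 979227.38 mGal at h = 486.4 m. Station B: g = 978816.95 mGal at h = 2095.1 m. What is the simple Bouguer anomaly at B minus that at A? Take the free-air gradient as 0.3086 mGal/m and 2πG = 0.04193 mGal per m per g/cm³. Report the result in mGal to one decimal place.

-59.0

Δg_SB(A) = 979227.38 − 979239.03 + 0.3086×486.4 − 0.04193×2.15×486.4 = 94.60 mGal
Δg_SB(B) = 978816.95 − 979239.03 + 0.3086×2095.1 − 0.04193×2.15×2095.1 = 35.60 mGal
Difference = 35.60 − (94.60) = -59.00 mGal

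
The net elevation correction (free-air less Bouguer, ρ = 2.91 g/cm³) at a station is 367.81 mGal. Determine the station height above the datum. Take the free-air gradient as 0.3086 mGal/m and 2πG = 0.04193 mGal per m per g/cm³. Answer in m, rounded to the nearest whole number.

1971

Combined gradient = 0.3086 − 0.04193 × 2.91 = 0.1865837 mGal/m
h = 367.81 / 0.1865837 = 1971.29 m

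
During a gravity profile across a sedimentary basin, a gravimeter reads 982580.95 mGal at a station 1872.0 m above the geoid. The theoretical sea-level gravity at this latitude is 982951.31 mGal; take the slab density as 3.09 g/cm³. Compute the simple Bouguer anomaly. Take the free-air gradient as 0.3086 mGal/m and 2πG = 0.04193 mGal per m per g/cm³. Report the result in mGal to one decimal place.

-35.2

Free-air correction = 0.3086 × 1872.0 = 577.70 mGal
Free-air anomaly = 982580.95 − 982951.31 + (577.70) = 207.34 mGal
Bouguer slab correction = 0.04193 × 3.09 × 1872.0 = 242.54 mGal
Simple Bouguer anomaly = 207.34 − (242.54) = -35.20 mGal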